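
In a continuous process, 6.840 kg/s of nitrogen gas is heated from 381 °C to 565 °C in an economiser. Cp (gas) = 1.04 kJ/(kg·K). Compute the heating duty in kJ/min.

Q = ṁ·Cp·ΔT = 6.840 × 1.04 × (565 − 381) = 1308.9 kJ/s
Heating duty = 78534 kJ/min

Q = 78500 kJ/min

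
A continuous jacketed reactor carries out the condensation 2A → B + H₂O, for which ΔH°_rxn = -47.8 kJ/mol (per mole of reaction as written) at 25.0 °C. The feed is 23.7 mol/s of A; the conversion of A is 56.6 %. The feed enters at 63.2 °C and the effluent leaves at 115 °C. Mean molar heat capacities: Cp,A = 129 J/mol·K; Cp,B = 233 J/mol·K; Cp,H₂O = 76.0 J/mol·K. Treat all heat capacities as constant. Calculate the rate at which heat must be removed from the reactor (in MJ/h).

Q_out = 473 MJ/h

Extent of reaction ξ = 0.566 × 23.7 / 2 = 6.7071 mol/s
Reaction term: ξ·ΔH°_rxn = 6.7071 × -47.8 = -320.6 kJ/s
Sensible, feed 63.2→25 °C: -116.79 kJ/s
Outlet flows (mol/s): A 10.286, B 6.7071, H₂O 6.7071
Sensible, products 25→115 °C: 305.94 kJ/s
Q = ΔH = -131.45 kJ/s = -131.45 kW
Heat removed = 473.2 MJ/h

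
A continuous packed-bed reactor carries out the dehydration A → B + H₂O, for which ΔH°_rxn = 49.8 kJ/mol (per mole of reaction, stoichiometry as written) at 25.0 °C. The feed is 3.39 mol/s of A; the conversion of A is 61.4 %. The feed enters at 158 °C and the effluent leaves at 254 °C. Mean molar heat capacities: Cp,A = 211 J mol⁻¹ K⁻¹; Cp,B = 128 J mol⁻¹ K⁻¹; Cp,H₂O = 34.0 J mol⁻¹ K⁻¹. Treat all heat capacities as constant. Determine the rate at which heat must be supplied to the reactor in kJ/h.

Q_in = 536000 kJ/h

Extent of reaction ξ = 0.614 × 3.39 = 2.0815 mol/s
Reaction term: ξ·ΔH°_rxn = 2.0815 × 49.8 = 103.66 kJ/s
Sensible, feed 158→25 °C: -95.134 kJ/s
Outlet flows (mol/s): A 1.3085, B 2.0815, H₂O 2.0815
Sensible, products 25→254 °C: 140.45 kJ/s
Q = ΔH = 148.97 kJ/s = 148.97 kW
Heat supplied = 536290 kJ/h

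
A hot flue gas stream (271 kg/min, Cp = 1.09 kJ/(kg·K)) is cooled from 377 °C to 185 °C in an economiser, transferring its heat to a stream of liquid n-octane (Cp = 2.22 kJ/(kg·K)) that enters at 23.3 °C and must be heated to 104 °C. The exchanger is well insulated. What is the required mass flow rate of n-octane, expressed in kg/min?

ṁ_c = 317 kg/min

Heat released by hot stream: Q = 271 × 1.09 × (377 − 185) = 56715 kJ/min
Energy balance on cold side (adiabatic exchanger): Q = ṁ_c·Cp_c·(T_c,out − T_c,in)
ṁ_c = 56715 / [2.22 × (104 − 23.3)] = 316.57 kg/min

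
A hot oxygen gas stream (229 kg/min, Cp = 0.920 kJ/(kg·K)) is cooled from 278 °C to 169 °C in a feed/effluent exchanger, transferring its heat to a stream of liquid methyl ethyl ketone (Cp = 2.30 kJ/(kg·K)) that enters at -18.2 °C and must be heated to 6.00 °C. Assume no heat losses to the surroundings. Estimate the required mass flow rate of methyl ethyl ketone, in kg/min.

ṁ_c = 413 kg/min

Heat released by hot stream: Q = 229 × 0.920 × (278 − 169) = 22964 kJ/min
Energy balance on cold side (adiabatic exchanger): Q = ṁ_c·Cp_c·(T_c,out − T_c,in)
ṁ_c = 22964 / [2.30 × (6.00 − -18.2)] = 412.58 kg/min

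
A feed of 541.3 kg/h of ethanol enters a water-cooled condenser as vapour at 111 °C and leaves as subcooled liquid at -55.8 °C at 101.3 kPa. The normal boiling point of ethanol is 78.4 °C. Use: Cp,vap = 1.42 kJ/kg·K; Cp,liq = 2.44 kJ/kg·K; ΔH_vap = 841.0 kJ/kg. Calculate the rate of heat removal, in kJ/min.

Q_c = 11000 kJ/min

vapour 111→78.4 °C: -46.292 kJ/kg
condensation at 78.4 °C: -841 kJ/kg
liquid 78.4→-55.8 °C: -327.45 kJ/kg
Δh = -46.292 + -841 + -327.45 = -1214.7 kJ/kg
Q = ṁ·Δh = 541.3 kg/h × -1214.7 kJ/kg = -657540 kJ/h
|Q| = 182.65 kW = 10959 kJ/min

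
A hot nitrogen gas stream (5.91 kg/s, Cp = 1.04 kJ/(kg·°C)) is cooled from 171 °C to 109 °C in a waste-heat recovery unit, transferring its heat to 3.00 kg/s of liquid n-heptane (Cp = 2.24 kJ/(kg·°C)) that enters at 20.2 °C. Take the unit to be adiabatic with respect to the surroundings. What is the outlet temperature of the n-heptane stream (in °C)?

T_c,out = 76.9 °C

Heat released by hot stream: Q = 5.91 × 1.04 × (171 − 109) = 381.08 kJ/s
Energy balance on cold side (adiabatic exchanger): Q = ṁ_c·Cp_c·(T_c,out − T_c,in)
T_c,out = 20.2 + 381.08/(3.00 × 2.24) = 76.908 °C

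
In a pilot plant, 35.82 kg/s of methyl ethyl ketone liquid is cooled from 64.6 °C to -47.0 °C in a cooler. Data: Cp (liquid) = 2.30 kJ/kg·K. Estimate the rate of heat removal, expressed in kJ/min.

Q = ṁ·Cp·ΔT = 35.82 × 2.30 × (-47.0 − 64.6) = -9194.3 kJ/s
Cooling duty = 551660 kJ/min

Q_c = 552000 kJ/min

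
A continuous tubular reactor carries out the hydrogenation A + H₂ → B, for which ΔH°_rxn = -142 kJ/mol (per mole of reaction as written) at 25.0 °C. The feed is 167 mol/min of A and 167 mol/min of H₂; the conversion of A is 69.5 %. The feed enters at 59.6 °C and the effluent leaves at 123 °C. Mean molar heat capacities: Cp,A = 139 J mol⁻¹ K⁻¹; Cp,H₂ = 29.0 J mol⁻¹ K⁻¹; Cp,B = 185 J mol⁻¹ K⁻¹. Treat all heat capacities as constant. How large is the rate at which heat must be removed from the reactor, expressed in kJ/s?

Extent of reaction ξ = 0.695 × 167 = 116.06 mol/min
Reaction term: ξ·ΔH°_rxn = 116.06 × -142 = -16481 kJ/min
Sensible, feed 59.6→25 °C: -970.74 kJ/min
Outlet flows (mol/min): A 50.935, H₂ 50.935, B 116.06
Sensible, products 25→123 °C: 2942.9 kJ/min
Q = ΔH = -14509 kJ/min = -241.82 kW
Heat removed = 241.82 kJ/s

Q_out = 242 kJ/s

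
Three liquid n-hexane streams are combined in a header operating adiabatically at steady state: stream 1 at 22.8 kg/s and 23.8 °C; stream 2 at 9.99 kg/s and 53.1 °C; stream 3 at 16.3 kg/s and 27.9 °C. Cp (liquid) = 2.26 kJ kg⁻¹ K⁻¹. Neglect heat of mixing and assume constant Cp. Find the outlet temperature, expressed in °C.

T_out = 31.1 °C

No heat crosses the boundary, so H_out = H_in.
Σ ṁᵢCp,ᵢTᵢ = 22.8×2.26×23.8 + 9.99×2.26×53.1 + 16.3×2.26×27.9 = 3453
Σ ṁᵢCp,ᵢ = 22.8×2.26 + 9.99×2.26 + 16.3×2.26 = 110.94
T_out = 3453 / 110.94 = 31.124 °C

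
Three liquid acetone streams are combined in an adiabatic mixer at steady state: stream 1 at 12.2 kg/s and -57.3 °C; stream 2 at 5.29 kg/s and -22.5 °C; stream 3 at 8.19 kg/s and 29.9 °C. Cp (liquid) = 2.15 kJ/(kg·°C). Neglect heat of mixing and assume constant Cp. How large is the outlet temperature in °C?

Energy balance with Q = 0: Σ ṁᵢCp,ᵢ(T_out − Tᵢ) = 0
T_out = Σ ṁᵢCp,ᵢTᵢ / Σ ṁᵢCp,ᵢ
      = -1232.4 / 55.212 = -22.321 °C

T_out = -22.3 °C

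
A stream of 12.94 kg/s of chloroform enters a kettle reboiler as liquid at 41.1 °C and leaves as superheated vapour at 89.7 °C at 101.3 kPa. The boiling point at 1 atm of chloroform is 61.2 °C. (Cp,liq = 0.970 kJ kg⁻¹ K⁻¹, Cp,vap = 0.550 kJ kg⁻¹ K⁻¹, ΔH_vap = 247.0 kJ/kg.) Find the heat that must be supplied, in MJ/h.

Q = 13100 MJ/h

liquid 41.1→61.2 °C: 19.497 kJ/kg
vaporisation at 61.2 °C: 247 kJ/kg
vapour 61.2→89.7 °C: 15.675 kJ/kg
Δh = 19.497 + 247 + 15.675 = 282.17 kJ/kg
Q = ṁ·Δh = 12.94 kg/s × 282.17 kJ/kg = 3651.3 kJ/s
|Q| = 3651.3 kW = 13145 MJ/h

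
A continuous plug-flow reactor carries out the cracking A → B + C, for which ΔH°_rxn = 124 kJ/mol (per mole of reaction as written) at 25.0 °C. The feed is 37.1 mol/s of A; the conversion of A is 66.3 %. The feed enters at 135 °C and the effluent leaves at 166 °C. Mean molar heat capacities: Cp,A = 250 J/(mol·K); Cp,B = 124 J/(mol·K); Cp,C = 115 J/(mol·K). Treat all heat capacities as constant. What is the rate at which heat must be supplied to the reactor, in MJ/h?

Q_in = 11900 MJ/h

Extent of reaction ξ = 0.663 × 37.1 = 24.597 mol/s
Reaction term: ξ·ΔH°_rxn = 24.597 × 124 = 3050.1 kJ/s
Sensible, feed 135→25 °C: -1020.2 kJ/s
Outlet flows (mol/s): A 12.503, B 24.597, C 24.597
Sensible, products 25→166 °C: 1269.6 kJ/s
Q = ΔH = 3299.4 kJ/s = 3299.4 kW
Heat supplied = 11878 MJ/h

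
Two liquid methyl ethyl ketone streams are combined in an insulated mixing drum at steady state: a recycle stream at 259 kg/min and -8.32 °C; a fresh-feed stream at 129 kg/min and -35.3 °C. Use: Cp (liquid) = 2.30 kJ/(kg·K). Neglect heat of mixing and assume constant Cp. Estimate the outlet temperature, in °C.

T_out = -17.3 °C

No heat crosses the boundary, so H_out = H_in.
Σ ṁᵢCp,ᵢTᵢ = 259×2.30×-8.32 + 129×2.30×-35.3 = -15430
Σ ṁᵢCp,ᵢ = 259×2.30 + 129×2.30 = 892.4
T_out = -15430 / 892.4 = -17.29 °C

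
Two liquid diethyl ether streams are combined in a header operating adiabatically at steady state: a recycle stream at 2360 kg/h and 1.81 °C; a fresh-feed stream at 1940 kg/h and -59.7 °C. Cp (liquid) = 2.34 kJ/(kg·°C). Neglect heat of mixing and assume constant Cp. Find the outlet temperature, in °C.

Adiabatic, steady state ⇒ Σ ṁᵢCp,ᵢ(T_out − Tᵢ) = 0
Σ ṁᵢCp,ᵢTᵢ = 2360×2.34×1.81 + 1940×2.34×-59.7 = -261020
Σ ṁᵢCp,ᵢ = 2360×2.34 + 1940×2.34 = 10062
T_out = -261020 / 10062 = -25.941 °C

T_out = -25.9 °C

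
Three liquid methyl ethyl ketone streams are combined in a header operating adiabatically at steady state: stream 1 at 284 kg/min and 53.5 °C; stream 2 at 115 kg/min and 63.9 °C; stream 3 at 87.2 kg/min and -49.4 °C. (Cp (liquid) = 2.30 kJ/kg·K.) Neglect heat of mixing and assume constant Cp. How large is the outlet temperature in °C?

T_out = 37.5 °C

Energy balance with Q = 0: Σ ṁᵢCp,ᵢ(T_out − Tᵢ) = 0
Σ ṁᵢCp,ᵢTᵢ = 284×2.30×53.5 + 115×2.30×63.9 + 87.2×2.30×-49.4 = 41940
Σ ṁᵢCp,ᵢ = 284×2.30 + 115×2.30 + 87.2×2.30 = 1118.3
T_out = 41940 / 1118.3 = 37.505 °C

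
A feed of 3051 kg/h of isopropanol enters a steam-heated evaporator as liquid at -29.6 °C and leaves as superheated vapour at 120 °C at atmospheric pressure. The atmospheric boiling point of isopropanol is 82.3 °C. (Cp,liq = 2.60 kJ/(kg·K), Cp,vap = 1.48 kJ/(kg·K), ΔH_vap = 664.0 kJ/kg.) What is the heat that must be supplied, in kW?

liquid -29.6→82.3 °C: 290.94 kJ/kg
vaporisation at 82.3 °C: 664 kJ/kg
vapour 82.3→120 °C: 55.796 kJ/kg
Δh = 290.94 + 664 + 55.796 = 1010.7 kJ/kg
Q = ṁ·Δh = 3051 kg/h × 1010.7 kJ/kg = 3.0838e+06 kJ/h
|Q| = 856.6 kW

Q = 857 kW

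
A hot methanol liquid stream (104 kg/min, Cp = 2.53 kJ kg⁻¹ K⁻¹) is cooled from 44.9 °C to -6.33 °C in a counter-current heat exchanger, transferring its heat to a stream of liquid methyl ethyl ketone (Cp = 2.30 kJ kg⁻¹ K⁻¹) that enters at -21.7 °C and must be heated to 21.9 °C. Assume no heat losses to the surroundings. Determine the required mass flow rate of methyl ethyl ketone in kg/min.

ṁ_c = 134 kg/min

Heat released by hot stream: Q = 104 × 2.53 × (44.9 − -6.33) = 13480 kJ/min
Energy balance on cold side (adiabatic exchanger): Q = ṁ_c·Cp_c·(T_c,out − T_c,in)
ṁ_c = 13480 / [2.30 × (21.9 − -21.7)] = 134.42 kg/min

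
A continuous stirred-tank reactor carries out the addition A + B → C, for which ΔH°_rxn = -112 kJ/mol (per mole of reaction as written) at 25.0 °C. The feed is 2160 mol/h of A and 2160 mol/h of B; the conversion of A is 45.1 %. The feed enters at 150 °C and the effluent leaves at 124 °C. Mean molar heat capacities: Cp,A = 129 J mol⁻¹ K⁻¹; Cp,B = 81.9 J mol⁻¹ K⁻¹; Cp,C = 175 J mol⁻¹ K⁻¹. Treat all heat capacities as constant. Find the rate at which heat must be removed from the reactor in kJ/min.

Q_out = 2070 kJ/min

Extent of reaction ξ = 0.451 × 2160 = 974.16 mol/h
Reaction term: ξ·ΔH°_rxn = 974.16 × -112 = -109110 kJ/h
Sensible, feed 150→25 °C: -56943 kJ/h
Outlet flows (mol/h): A 1185.8, B 1185.8, C 974.16
Sensible, products 25→124 °C: 41637 kJ/h
Q = ΔH = -124410 kJ/h = -34.559 kW
Heat removed = 2073.5 kJ/min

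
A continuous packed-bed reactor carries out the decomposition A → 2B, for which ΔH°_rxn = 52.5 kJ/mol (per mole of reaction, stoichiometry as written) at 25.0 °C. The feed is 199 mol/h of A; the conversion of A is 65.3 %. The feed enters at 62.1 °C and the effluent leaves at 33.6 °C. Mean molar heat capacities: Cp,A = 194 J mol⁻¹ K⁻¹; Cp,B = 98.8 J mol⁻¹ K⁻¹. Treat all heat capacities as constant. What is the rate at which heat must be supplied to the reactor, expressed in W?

Q_in = 1590 W

Extent of reaction ξ = 0.653 × 199 = 129.95 mol/h
Reaction term: ξ·ΔH°_rxn = 129.95 × 52.5 = 6822.2 kJ/h
Sensible, feed 62.1→25 °C: -1432.3 kJ/h
Outlet flows (mol/h): A 69.053, B 259.89
Sensible, products 25→33.6 °C: 336.03 kJ/h
Q = ΔH = 5726 kJ/h = 1.5905 kW
Heat supplied = 1590.5 W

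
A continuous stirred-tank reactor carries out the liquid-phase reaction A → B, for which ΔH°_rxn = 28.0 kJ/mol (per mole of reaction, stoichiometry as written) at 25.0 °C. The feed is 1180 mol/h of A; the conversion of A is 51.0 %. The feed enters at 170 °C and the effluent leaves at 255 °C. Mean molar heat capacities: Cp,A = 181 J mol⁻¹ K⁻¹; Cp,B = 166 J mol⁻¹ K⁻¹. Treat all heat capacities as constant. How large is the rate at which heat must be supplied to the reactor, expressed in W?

Extent of reaction ξ = 0.510 × 1180 = 601.8 mol/h
Reaction term: ξ·ΔH°_rxn = 601.8 × 28.0 = 16850 kJ/h
Sensible, feed 170→25 °C: -30969 kJ/h
Outlet flows (mol/h): A 578.2, B 601.8
Sensible, products 25→255 °C: 47047 kJ/h
Q = ΔH = 32928 kJ/h = 9.1468 kW
Heat supplied = 9146.8 W

Q_in = 9150 W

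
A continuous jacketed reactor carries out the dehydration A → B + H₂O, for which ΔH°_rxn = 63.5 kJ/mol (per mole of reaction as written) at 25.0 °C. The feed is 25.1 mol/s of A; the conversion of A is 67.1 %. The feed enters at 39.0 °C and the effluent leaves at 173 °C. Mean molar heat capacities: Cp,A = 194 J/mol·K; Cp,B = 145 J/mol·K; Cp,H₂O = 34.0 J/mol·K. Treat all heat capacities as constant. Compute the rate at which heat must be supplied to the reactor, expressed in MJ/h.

Q_in = 6060 MJ/h

Extent of reaction ξ = 0.671 × 25.1 = 16.842 mol/s
Reaction term: ξ·ΔH°_rxn = 16.842 × 63.5 = 1069.5 kJ/s
Sensible, feed 39.0→25 °C: -68.172 kJ/s
Outlet flows (mol/s): A 8.2579, B 16.842, H₂O 16.842
Sensible, products 25→173 °C: 683.28 kJ/s
Q = ΔH = 1684.6 kJ/s = 1684.6 kW
Heat supplied = 6064.5 MJ/h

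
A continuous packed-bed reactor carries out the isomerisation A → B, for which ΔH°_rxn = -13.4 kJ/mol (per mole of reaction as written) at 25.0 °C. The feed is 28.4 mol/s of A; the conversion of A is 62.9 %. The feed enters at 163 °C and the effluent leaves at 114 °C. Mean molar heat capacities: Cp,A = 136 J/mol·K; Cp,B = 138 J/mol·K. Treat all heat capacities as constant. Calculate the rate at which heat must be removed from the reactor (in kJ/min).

Extent of reaction ξ = 0.629 × 28.4 = 17.864 mol/s
Reaction term: ξ·ΔH°_rxn = 17.864 × -13.4 = -239.37 kJ/s
Sensible, feed 163→25 °C: -533.01 kJ/s
Outlet flows (mol/s): A 10.536, B 17.864
Sensible, products 25→114 °C: 346.93 kJ/s
Q = ΔH = -425.45 kJ/s = -425.45 kW
Heat removed = 25527 kJ/min

Q_out = 25500 kJ/min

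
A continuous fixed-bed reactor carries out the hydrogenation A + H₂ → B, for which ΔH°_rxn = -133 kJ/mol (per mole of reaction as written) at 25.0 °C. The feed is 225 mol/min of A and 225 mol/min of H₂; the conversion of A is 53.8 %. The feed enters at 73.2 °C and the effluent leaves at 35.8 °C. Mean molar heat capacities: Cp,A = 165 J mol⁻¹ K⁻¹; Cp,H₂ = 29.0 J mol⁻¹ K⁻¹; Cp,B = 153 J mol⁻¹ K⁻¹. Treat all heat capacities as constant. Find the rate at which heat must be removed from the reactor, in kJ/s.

Q_out = 296 kJ/s

Extent of reaction ξ = 0.538 × 225 = 121.05 mol/min
Reaction term: ξ·ΔH°_rxn = 121.05 × -133 = -16100 kJ/min
Sensible, feed 73.2→25 °C: -2103.9 kJ/min
Outlet flows (mol/min): A 103.95, H₂ 103.95, B 121.05
Sensible, products 25→35.8 °C: 417.82 kJ/min
Q = ΔH = -17786 kJ/min = -296.43 kW
Heat removed = 296.43 kJ/s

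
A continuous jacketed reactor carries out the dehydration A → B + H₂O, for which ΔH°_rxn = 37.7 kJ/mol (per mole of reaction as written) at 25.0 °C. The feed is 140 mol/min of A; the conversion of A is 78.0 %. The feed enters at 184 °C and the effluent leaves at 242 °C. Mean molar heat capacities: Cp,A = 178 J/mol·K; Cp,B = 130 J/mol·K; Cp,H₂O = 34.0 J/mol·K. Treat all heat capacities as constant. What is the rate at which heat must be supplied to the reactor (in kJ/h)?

Q_in = 314000 kJ/h

Extent of reaction ξ = 0.780 × 140 = 109.2 mol/min
Reaction term: ξ·ΔH°_rxn = 109.2 × 37.7 = 4116.8 kJ/min
Sensible, feed 184→25 °C: -3962.3 kJ/min
Outlet flows (mol/min): A 30.8, B 109.2, H₂O 109.2
Sensible, products 25→242 °C: 5075.9 kJ/min
Q = ΔH = 5230.5 kJ/min = 87.174 kW
Heat supplied = 313830 kJ/h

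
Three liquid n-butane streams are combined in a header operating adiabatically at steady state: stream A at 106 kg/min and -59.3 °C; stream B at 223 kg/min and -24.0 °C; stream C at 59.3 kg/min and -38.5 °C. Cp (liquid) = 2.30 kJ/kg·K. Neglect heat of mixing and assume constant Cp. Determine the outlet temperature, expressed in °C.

T_out = -35.9 °C

Adiabatic, steady state ⇒ Σ ṁᵢCp,ᵢ(T_out − Tᵢ) = 0
T_out = Σ ṁᵢCp,ᵢTᵢ / Σ ṁᵢCp,ᵢ
      = -32018 / 893.09 = -35.851 °C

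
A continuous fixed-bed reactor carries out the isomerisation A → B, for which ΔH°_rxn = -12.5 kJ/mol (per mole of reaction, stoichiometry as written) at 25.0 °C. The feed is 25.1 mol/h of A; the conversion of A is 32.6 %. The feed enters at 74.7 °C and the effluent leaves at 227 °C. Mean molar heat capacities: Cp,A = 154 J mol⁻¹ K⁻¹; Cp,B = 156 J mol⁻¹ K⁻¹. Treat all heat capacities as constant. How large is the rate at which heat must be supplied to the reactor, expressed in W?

Q_in = 136 W

Extent of reaction ξ = 0.326 × 25.1 = 8.1826 mol/h
Reaction term: ξ·ΔH°_rxn = 8.1826 × -12.5 = -102.28 kJ/h
Sensible, feed 74.7→25 °C: -192.11 kJ/h
Outlet flows (mol/h): A 16.917, B 8.1826
Sensible, products 25→227 °C: 784.12 kJ/h
Q = ΔH = 489.72 kJ/h = 0.13603 kW
Heat supplied = 136.03 W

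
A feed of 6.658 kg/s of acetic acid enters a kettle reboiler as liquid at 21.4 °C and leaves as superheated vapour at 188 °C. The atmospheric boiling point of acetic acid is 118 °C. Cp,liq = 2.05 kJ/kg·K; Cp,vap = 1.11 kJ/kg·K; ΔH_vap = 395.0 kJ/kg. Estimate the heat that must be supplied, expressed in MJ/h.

Q = 16100 MJ/h

liquid 21.4→118 °C: 198.03 kJ/kg
vaporisation at 118 °C: 395 kJ/kg
vapour 118→188 °C: 77.7 kJ/kg
Δh = 198.03 + 395 + 77.7 = 670.73 kJ/kg
Q = ṁ·Δh = 6.658 kg/s × 670.73 kJ/kg = 4465.7 kJ/s
|Q| = 4465.7 kW = 16077 MJ/h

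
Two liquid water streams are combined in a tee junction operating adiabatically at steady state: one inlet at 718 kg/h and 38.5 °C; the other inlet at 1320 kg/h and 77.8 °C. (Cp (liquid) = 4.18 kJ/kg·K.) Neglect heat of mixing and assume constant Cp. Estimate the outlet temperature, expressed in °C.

Energy balance with Q = 0: Σ ṁᵢCp,ᵢ(T_out − Tᵢ) = 0
T_out = Σ ṁᵢCp,ᵢTᵢ / Σ ṁᵢCp,ᵢ
      = 544820 / 8518.8 = 63.954 °C

T_out = 64.0 °C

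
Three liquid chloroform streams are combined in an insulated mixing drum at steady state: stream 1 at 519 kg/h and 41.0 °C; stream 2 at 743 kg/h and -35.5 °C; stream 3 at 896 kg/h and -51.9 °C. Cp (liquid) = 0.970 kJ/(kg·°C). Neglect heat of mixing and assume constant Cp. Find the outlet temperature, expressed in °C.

T_out = -23.9 °C

Energy balance with Q = 0: Σ ṁᵢCp,ᵢ(T_out − Tᵢ) = 0
Σ ṁᵢCp,ᵢTᵢ = 519×0.970×41.0 + 743×0.970×-35.5 + 896×0.970×-51.9 = -50052
Σ ṁᵢCp,ᵢ = 519×0.970 + 743×0.970 + 896×0.970 = 2093.3
T_out = -50052 / 2093.3 = -23.911 °C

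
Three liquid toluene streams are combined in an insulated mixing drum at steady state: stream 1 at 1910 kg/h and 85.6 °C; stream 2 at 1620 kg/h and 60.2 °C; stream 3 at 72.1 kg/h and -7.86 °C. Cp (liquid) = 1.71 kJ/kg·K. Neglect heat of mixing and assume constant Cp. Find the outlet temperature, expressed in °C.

Energy balance with Q = 0: Σ ṁᵢCp,ᵢ(T_out − Tᵢ) = 0
T_out = Σ ṁᵢCp,ᵢTᵢ / Σ ṁᵢCp,ᵢ
      = 445380 / 6159.6 = 72.306 °C

T_out = 72.3 °C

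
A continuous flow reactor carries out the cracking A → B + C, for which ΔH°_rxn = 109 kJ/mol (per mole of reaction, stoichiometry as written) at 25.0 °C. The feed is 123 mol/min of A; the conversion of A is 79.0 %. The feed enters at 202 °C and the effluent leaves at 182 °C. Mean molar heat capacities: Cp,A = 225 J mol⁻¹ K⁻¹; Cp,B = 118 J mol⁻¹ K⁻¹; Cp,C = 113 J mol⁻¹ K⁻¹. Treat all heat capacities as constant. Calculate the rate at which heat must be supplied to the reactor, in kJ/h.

Extent of reaction ξ = 0.790 × 123 = 97.17 mol/min
Reaction term: ξ·ΔH°_rxn = 97.17 × 109 = 10592 kJ/min
Sensible, feed 202→25 °C: -4898.5 kJ/min
Outlet flows (mol/min): A 25.83, B 97.17, C 97.17
Sensible, products 25→182 °C: 4436.5 kJ/min
Q = ΔH = 10130 kJ/min = 168.83 kW
Heat supplied = 607770 kJ/h

Q_in = 608000 kJ/h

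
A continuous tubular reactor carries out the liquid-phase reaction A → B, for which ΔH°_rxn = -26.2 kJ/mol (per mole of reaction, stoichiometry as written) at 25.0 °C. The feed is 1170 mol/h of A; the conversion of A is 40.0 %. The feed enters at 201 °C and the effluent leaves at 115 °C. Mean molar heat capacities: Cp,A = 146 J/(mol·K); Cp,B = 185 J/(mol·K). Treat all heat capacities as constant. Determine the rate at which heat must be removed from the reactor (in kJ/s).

Extent of reaction ξ = 0.400 × 1170 = 468 mol/h
Reaction term: ξ·ΔH°_rxn = 468 × -26.2 = -12262 kJ/h
Sensible, feed 201→25 °C: -30064 kJ/h
Outlet flows (mol/h): A 702, B 468
Sensible, products 25→115 °C: 17016 kJ/h
Q = ΔH = -25309 kJ/h = -7.0304 kW
Heat removed = 7.0304 kJ/s

Q_out = 7.03 kJ/s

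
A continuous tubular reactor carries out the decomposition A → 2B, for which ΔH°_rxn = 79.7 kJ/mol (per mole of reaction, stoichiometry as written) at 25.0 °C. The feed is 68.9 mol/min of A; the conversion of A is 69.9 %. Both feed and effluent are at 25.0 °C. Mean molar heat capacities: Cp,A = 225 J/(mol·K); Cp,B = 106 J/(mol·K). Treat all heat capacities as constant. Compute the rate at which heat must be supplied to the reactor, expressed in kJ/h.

Extent of reaction ξ = 0.699 × 68.9 = 48.161 mol/min
Reaction term: ξ·ΔH°_rxn = 48.161 × 79.7 = 3838.4 kJ/min
Q = ΔH = 3838.4 kJ/min = 63.974 kW
Heat supplied = 230310 kJ/h

Q_in = 230000 kJ/h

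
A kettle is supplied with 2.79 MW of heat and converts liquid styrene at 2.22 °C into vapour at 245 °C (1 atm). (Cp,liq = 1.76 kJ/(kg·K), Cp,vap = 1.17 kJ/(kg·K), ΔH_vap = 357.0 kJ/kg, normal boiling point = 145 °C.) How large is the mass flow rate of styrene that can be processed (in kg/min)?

ṁ = 231 kg/min

Δh = 1.76×(145−2.22) + 357.0 + 1.17×(245−145) = 725.29 kJ/kg
Q = 2.79 MW = 2790 kJ/s = 167400 kJ/min
ṁ = Q/Δh = 167400 / 725.29 = 230.8 kg/min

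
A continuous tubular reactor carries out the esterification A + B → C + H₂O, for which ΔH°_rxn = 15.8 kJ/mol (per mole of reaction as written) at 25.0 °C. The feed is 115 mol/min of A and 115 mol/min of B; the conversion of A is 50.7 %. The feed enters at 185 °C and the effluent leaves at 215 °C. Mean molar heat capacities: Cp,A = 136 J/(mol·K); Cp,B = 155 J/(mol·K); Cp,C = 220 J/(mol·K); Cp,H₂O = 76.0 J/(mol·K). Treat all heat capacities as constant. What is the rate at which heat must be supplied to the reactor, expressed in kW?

Q_in = 33.0 kW

Extent of reaction ξ = 0.507 × 115 = 58.305 mol/min
Reaction term: ξ·ΔH°_rxn = 58.305 × 15.8 = 921.22 kJ/min
Sensible, feed 185→25 °C: -5354.4 kJ/min
Outlet flows (mol/min): A 56.695, B 56.695, C 58.305, H₂O 58.305
Sensible, products 25→215 °C: 6413.7 kJ/min
Q = ΔH = 1980.6 kJ/min = 33.009 kW
Heat supplied = 33.009 kW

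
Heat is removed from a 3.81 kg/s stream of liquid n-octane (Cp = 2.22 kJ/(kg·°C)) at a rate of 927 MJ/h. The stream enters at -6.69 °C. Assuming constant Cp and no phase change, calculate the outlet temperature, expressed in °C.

T_out = -37.1 °C

Q = 927 MJ/h = 257.5 kJ/s
ΔT = Q/(ṁ·Cp) = 257.5/(3.81×2.22) = 30.444 K
T_out = -6.69 − 30.444 = -37.134 °C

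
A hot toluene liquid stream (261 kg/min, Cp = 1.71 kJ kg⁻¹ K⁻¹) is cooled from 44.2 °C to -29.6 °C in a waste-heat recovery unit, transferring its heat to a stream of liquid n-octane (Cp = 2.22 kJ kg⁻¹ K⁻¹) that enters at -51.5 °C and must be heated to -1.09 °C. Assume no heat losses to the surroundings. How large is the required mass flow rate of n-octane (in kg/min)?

Heat released by hot stream: Q = 261 × 1.71 × (44.2 − -29.6) = 32938 kJ/min
Energy balance on cold side (adiabatic exchanger): Q = ṁ_c·Cp_c·(T_c,out − T_c,in)
ṁ_c = 32938 / [2.22 × (-1.09 − -51.5)] = 294.32 kg/min

ṁ_c = 294 kg/min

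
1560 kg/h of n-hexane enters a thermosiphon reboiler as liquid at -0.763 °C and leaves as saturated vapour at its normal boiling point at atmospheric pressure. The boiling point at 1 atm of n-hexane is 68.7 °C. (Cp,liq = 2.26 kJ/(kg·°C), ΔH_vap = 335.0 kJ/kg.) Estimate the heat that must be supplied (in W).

Q = 213000 W

liquid -0.763→68.7 °C: 156.99 kJ/kg
vaporisation at 68.7 °C: 335 kJ/kg
Δh = 156.99 + 335 = 491.99 kJ/kg
Q = ṁ·Δh = 1560 kg/h × 491.99 kJ/kg = 767500 kJ/h
|Q| = 213.19 kW = 213190 W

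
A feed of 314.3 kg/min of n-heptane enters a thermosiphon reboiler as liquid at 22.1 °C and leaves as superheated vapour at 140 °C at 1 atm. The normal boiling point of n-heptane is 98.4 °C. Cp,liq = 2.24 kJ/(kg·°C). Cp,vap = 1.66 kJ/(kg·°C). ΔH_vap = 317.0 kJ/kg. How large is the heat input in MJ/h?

Q = 10500 MJ/h

liquid 22.1→98.4 °C: 170.91 kJ/kg
vaporisation at 98.4 °C: 317 kJ/kg
vapour 98.4→140 °C: 69.056 kJ/kg
Δh = 170.91 + 317 + 69.056 = 556.97 kJ/kg
Q = ṁ·Δh = 314.3 kg/min × 556.97 kJ/kg = 175060 kJ/min
|Q| = 2917.6 kW = 10503 MJ/h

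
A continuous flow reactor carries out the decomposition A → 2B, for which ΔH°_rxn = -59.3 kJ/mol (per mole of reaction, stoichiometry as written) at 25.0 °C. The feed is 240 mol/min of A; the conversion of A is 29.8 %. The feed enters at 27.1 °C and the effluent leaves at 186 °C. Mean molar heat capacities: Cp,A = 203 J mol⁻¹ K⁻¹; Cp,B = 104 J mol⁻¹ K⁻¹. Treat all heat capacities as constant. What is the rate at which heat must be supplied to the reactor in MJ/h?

Q_in = 213 MJ/h

Extent of reaction ξ = 0.298 × 240 = 71.52 mol/min
Reaction term: ξ·ΔH°_rxn = 71.52 × -59.3 = -4241.1 kJ/min
Sensible, feed 27.1→25 °C: -102.31 kJ/min
Outlet flows (mol/min): A 168.48, B 143.04
Sensible, products 25→186 °C: 7901.5 kJ/min
Q = ΔH = 3558 kJ/min = 59.301 kW
Heat supplied = 213.48 MJ/h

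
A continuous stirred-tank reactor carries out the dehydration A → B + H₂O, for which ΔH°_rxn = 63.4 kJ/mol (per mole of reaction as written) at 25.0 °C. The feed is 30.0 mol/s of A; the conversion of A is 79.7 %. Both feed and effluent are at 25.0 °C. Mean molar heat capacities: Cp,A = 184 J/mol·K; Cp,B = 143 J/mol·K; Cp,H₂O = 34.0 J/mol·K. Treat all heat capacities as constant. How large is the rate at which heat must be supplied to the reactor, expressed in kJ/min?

Q_in = 91000 kJ/min

Extent of reaction ξ = 0.797 × 30.0 = 23.91 mol/s
Reaction term: ξ·ΔH°_rxn = 23.91 × 63.4 = 1515.9 kJ/s
Q = ΔH = 1515.9 kJ/s = 1515.9 kW
Heat supplied = 90954 kJ/min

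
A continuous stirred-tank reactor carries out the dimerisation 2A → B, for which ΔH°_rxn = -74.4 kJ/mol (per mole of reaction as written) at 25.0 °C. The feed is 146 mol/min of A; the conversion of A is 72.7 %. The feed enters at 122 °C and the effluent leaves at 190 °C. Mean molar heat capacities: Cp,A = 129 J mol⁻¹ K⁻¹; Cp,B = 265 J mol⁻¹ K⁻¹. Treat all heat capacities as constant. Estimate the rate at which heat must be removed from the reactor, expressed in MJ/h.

Extent of reaction ξ = 0.727 × 146 / 2 = 53.071 mol/min
Reaction term: ξ·ΔH°_rxn = 53.071 × -74.4 = -3948.5 kJ/min
Sensible, feed 122→25 °C: -1826.9 kJ/min
Outlet flows (mol/min): A 39.858, B 53.071
Sensible, products 25→190 °C: 3168.9 kJ/min
Q = ΔH = -2606.5 kJ/min = -43.441 kW
Heat removed = 156.39 MJ/h

Q_out = 156 MJ/h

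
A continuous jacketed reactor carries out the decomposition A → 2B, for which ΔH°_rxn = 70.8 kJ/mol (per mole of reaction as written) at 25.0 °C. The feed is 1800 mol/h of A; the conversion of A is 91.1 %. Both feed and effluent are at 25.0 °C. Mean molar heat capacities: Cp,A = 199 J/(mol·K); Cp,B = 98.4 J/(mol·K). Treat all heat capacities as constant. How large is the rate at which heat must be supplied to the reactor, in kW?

Q_in = 32.2 kW

Extent of reaction ξ = 0.911 × 1800 = 1639.8 mol/h
Reaction term: ξ·ΔH°_rxn = 1639.8 × 70.8 = 116100 kJ/h
Q = ΔH = 116100 kJ/h = 32.249 kW
Heat supplied = 32.249 kW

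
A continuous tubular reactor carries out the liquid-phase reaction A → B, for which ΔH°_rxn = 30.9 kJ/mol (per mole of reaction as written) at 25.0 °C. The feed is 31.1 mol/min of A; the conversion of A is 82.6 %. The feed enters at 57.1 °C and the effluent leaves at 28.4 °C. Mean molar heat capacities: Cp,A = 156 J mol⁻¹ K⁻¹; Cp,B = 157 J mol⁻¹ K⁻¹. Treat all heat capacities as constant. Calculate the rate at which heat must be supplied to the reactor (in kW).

Extent of reaction ξ = 0.826 × 31.1 = 25.689 mol/min
Reaction term: ξ·ΔH°_rxn = 25.689 × 30.9 = 793.78 kJ/min
Sensible, feed 57.1→25 °C: -155.74 kJ/min
Outlet flows (mol/min): A 5.4114, B 25.689
Sensible, products 25→28.4 °C: 16.583 kJ/min
Q = ΔH = 654.62 kJ/min = 10.91 kW
Heat supplied = 10.91 kW

Q_in = 10.9 kW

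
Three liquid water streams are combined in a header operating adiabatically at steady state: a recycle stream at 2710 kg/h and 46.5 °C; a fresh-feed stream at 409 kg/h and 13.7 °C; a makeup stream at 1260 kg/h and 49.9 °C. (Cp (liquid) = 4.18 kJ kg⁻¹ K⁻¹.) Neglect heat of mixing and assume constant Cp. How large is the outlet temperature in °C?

T_out = 44.4 °C

Energy balance with Q = 0: Σ ṁᵢCp,ᵢ(T_out − Tᵢ) = 0
T_out = Σ ṁᵢCp,ᵢTᵢ / Σ ṁᵢCp,ᵢ
      = 812980 / 18304 = 44.415 °C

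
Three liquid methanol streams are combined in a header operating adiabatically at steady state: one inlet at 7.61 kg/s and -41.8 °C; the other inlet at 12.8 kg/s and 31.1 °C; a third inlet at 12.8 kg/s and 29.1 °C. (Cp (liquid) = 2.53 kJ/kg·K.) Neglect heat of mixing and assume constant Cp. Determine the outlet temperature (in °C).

T_out = 13.6 °C

No heat crosses the boundary, so H_out = H_in.
Σ ṁᵢCp,ᵢTᵢ = 7.61×2.53×-41.8 + 12.8×2.53×31.1 + 12.8×2.53×29.1 = 1144.7
Σ ṁᵢCp,ᵢ = 7.61×2.53 + 12.8×2.53 + 12.8×2.53 = 84.021
T_out = 1144.7 / 84.021 = 13.624 °C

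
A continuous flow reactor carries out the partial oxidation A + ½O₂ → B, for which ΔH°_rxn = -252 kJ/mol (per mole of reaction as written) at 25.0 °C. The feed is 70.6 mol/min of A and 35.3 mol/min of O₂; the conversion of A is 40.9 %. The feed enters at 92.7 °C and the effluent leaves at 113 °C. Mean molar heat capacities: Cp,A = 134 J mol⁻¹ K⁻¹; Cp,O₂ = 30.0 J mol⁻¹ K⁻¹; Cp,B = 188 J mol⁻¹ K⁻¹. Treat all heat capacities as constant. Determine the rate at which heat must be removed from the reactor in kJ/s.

Extent of reaction ξ = 0.409 × 70.6 = 28.875 mol/min
Reaction term: ξ·ΔH°_rxn = 28.875 × -252 = -7276.6 kJ/min
Sensible, feed 92.7→25 °C: -712.16 kJ/min
Outlet flows (mol/min): A 41.725, O₂ 20.862, B 28.875
Sensible, products 25→113 °C: 1024.8 kJ/min
Q = ΔH = -6964 kJ/min = -116.07 kW
Heat removed = 116.07 kJ/s

Q_out = 116 kJ/s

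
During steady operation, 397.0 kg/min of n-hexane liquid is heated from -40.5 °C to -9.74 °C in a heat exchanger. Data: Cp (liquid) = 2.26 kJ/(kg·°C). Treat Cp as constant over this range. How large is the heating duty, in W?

Q = ṁ·Cp·ΔT = 397.0 × 2.26 × (-9.74 − -40.5) = 27598 kJ/min
Converting: 27598 / 60 s = 459.97 kW
Heating duty = 459970 W

Q = 460000 W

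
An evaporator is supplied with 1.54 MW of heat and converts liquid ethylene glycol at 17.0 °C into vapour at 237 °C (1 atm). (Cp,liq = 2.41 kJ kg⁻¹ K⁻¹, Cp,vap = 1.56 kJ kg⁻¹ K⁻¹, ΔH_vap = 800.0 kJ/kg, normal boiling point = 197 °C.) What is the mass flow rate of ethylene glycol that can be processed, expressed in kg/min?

ṁ = 71.3 kg/min

Δh = 2.41×(197−17.0) + 800.0 + 1.56×(237−197) = 1296.2 kJ/kg
Q = 1.54 MW = 1540 kJ/s = 92400 kJ/min
ṁ = Q/Δh = 92400 / 1296.2 = 71.285 kg/min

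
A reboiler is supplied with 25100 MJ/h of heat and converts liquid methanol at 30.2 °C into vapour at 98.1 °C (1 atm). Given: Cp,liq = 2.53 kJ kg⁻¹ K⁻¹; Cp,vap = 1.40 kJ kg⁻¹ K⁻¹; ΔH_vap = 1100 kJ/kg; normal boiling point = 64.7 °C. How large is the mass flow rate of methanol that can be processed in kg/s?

ṁ = 5.65 kg/s

Δh = 2.53×(64.7−30.2) + 1100 + 1.40×(98.1−64.7) = 1234 kJ/kg
Q = 25100 MJ/h = 6972.2 kJ/s = 6972.2 kJ/s
ṁ = Q/Δh = 6972.2 / 1234 = 5.6499 kg/s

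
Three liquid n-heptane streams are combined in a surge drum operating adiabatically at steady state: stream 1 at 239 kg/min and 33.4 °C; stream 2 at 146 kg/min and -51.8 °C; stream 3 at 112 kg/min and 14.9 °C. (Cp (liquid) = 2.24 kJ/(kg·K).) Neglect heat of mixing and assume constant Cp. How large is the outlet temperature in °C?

T_out = 4.20 °C

Energy balance with Q = 0: Σ ṁᵢCp,ᵢ(T_out − Tᵢ) = 0
T_out = Σ ṁᵢCp,ᵢTᵢ / Σ ṁᵢCp,ᵢ
      = 4678.5 / 1113.3 = 4.2024 °C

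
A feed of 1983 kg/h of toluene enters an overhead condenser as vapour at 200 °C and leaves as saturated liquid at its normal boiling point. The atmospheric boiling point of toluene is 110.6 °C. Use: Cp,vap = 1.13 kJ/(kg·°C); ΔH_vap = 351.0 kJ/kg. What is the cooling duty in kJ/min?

vapour 200→110.6 °C: -101.02 kJ/kg
condensation at 110.6 °C: -351 kJ/kg
Δh = -101.02 + -351 = -452.02 kJ/kg
Q = ṁ·Δh = 1983 kg/h × -452.02 kJ/kg = -896360 kJ/h
|Q| = 248.99 kW = 14939 kJ/min

Q_c = 14900 kJ/min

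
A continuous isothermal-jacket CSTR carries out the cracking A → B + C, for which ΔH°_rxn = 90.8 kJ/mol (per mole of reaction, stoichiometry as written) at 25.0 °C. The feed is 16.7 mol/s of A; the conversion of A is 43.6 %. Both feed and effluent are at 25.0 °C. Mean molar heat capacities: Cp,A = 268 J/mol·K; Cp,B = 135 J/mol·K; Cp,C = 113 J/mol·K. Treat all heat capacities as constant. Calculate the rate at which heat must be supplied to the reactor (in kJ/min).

Q_in = 39700 kJ/min

Extent of reaction ξ = 0.436 × 16.7 = 7.2812 mol/s
Reaction term: ξ·ΔH°_rxn = 7.2812 × 90.8 = 661.13 kJ/s
Q = ΔH = 661.13 kJ/s = 661.13 kW
Heat supplied = 39668 kJ/min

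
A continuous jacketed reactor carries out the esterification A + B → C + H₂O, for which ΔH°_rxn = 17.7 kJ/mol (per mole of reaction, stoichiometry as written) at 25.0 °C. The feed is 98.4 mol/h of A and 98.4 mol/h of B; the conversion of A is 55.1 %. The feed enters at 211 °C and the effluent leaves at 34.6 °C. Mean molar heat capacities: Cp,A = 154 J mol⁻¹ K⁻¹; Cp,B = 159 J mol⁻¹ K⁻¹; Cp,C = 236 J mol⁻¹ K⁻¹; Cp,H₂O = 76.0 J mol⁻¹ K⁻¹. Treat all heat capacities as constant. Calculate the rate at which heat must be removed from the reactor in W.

Extent of reaction ξ = 0.551 × 98.4 = 54.218 mol/h
Reaction term: ξ·ΔH°_rxn = 54.218 × 17.7 = 959.67 kJ/h
Sensible, feed 211→25 °C: -5728.7 kJ/h
Outlet flows (mol/h): A 44.182, B 44.182, C 54.218, H₂O 54.218
Sensible, products 25→34.6 °C: 295.15 kJ/h
Q = ΔH = -4473.8 kJ/h = -1.2427 kW
Heat removed = 1242.7 W

Q_out = 1240 W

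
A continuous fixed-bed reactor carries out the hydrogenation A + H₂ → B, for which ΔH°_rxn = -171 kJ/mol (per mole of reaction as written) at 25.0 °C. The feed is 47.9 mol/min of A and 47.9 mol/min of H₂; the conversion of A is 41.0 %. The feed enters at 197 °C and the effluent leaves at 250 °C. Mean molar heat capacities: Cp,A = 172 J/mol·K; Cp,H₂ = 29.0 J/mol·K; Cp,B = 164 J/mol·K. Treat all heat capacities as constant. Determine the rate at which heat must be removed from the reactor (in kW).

Q_out = 50.2 kW

Extent of reaction ξ = 0.410 × 47.9 = 19.639 mol/min
Reaction term: ξ·ΔH°_rxn = 19.639 × -171 = -3358.3 kJ/min
Sensible, feed 197→25 °C: -1656 kJ/min
Outlet flows (mol/min): A 28.261, H₂ 28.261, B 19.639
Sensible, products 25→250 °C: 2002.8 kJ/min
Q = ΔH = -3011.5 kJ/min = -50.191 kW
Heat removed = 50.191 kW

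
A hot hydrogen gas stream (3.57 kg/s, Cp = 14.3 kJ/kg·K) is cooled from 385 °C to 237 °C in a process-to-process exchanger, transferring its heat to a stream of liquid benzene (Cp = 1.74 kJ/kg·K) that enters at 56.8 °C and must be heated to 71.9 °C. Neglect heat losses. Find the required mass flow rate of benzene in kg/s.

Heat released by hot stream: Q = 3.57 × 14.3 × (385 − 237) = 7555.5 kJ/s
Energy balance on cold side (adiabatic exchanger): Q = ṁ_c·Cp_c·(T_c,out − T_c,in)
ṁ_c = 7555.5 / [1.74 × (71.9 − 56.8)] = 287.57 kg/s

ṁ_c = 288 kg/s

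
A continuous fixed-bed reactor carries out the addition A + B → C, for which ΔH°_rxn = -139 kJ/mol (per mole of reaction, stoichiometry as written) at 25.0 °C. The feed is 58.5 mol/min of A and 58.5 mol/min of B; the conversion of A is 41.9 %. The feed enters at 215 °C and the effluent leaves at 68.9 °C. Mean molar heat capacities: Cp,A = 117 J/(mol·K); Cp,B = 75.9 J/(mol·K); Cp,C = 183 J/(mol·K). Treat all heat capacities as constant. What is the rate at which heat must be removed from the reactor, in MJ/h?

Q_out = 304 MJ/h

Extent of reaction ξ = 0.419 × 58.5 = 24.511 mol/min
Reaction term: ξ·ΔH°_rxn = 24.511 × -139 = -3407.1 kJ/min
Sensible, feed 215→25 °C: -2144.1 kJ/min
Outlet flows (mol/min): A 33.989, B 33.989, C 24.511
Sensible, products 25→68.9 °C: 484.74 kJ/min
Q = ΔH = -5066.4 kJ/min = -84.441 kW
Heat removed = 303.99 MJ/h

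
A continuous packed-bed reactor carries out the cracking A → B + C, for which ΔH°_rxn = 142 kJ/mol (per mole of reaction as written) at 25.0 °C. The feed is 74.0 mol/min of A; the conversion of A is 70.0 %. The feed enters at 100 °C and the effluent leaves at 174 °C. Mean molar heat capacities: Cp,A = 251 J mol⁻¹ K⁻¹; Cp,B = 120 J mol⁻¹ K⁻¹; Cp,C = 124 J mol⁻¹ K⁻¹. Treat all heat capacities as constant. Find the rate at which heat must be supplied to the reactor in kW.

Extent of reaction ξ = 0.700 × 74.0 = 51.8 mol/min
Reaction term: ξ·ΔH°_rxn = 51.8 × 142 = 7355.6 kJ/min
Sensible, feed 100→25 °C: -1393 kJ/min
Outlet flows (mol/min): A 22.2, B 51.8, C 51.8
Sensible, products 25→174 °C: 2713.5 kJ/min
Q = ΔH = 8676 kJ/min = 144.6 kW
Heat supplied = 144.6 kW

Q_in = 145 kW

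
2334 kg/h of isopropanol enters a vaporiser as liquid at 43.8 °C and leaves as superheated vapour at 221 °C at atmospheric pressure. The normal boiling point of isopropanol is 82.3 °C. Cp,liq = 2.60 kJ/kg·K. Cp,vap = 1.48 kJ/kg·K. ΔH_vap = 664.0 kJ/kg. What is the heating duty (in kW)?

liquid 43.8→82.3 °C: 100.1 kJ/kg
vaporisation at 82.3 °C: 664 kJ/kg
vapour 82.3→221 °C: 205.28 kJ/kg
Δh = 100.1 + 664 + 205.28 = 969.38 kJ/kg
Q = ṁ·Δh = 2334 kg/h × 969.38 kJ/kg = 2.2625e+06 kJ/h
|Q| = 628.48 kW

Q = 628 kW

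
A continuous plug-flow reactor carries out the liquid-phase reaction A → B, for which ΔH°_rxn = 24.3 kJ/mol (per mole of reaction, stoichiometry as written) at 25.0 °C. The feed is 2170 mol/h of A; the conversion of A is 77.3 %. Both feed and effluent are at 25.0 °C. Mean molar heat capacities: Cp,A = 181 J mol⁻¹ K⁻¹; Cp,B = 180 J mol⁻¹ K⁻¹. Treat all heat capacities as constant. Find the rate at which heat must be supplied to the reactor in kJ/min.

Q_in = 679 kJ/min

Extent of reaction ξ = 0.773 × 2170 = 1677.4 mol/h
Reaction term: ξ·ΔH°_rxn = 1677.4 × 24.3 = 40761 kJ/h
Q = ΔH = 40761 kJ/h = 11.323 kW
Heat supplied = 679.35 kJ/min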